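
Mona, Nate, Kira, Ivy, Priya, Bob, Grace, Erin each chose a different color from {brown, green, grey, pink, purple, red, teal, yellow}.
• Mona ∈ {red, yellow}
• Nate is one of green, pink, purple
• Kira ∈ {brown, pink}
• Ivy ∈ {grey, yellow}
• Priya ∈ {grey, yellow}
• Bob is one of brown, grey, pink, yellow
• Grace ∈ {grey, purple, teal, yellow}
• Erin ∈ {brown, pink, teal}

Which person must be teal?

Erin

Among the 8 variables, green fits only Nate (and all 8 values in {brown, green, grey, pink, purple, red, teal, yellow} must be used), so Nate = green.
Among the 7 still-open variables, purple fits only Grace (and all 7 values in {brown, grey, pink, purple, red, teal, yellow} must be used), so Grace = purple.
Among the 6 still-open variables, red fits only Mona (and all 6 values in {brown, grey, pink, red, teal, yellow} must be used), so Mona = red.
The 5 still-open variables together cover exactly {brown, grey, pink, teal, yellow} — 5 values for 5 variables — and teal appears only in Erin's list, so Erin = teal.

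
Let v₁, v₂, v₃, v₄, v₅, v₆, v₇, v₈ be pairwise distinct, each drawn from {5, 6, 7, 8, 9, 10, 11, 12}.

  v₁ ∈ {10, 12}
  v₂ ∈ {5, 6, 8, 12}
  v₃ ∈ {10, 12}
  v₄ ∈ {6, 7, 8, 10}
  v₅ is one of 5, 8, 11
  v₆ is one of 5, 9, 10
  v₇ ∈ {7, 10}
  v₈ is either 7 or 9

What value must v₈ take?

9

The 8 variables together cover exactly {5, 6, 7, 8, 9, 10, 11, 12} — 8 values for 8 variables — and 11 appears only in v₅'s list, so v₅ = 11.
The 2 variables v₁ and v₃ are confined to {10, 12}, which locks those values in; drop them from v₂, v₄, v₆, v₇.
v₇'s domain is down to {7}, so v₇ = 7. Remove 7 from v₄, v₈.
So v₈ = 9.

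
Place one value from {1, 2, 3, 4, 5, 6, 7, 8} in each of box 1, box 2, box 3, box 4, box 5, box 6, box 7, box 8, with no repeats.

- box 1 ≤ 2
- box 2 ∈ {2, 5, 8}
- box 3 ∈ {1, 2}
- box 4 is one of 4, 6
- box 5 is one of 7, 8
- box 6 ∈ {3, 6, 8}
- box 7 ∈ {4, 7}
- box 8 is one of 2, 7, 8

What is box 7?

4

The 8 variables draw from only 8 values {1, 2, 3, 4, 5, 6, 7, 8}, so each is used; only box 6 can be 3, hence box 6 = 3.
The 7 still-open variables together cover exactly {1, 2, 4, 5, 6, 7, 8} — 7 values for 7 variables — and 5 appears only in box 2's list, so box 2 = 5.
The 6 still-open variables draw from only 6 values {1, 2, 4, 6, 7, 8}, so each is used; only box 4 can be 6, hence box 4 = 6.
The 5 still-open variables together cover exactly {1, 2, 4, 7, 8} — 5 values for 5 variables — and 4 appears only in box 7's list, so box 7 = 4.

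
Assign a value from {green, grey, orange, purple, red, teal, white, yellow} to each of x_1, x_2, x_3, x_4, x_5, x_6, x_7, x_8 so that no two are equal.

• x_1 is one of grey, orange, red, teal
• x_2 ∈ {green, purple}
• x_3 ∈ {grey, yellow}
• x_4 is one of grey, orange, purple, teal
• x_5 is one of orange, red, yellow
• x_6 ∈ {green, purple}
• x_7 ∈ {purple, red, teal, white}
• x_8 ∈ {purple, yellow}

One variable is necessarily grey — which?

Among the 8 variables, white fits only x_7 (and all 8 values in {green, grey, orange, purple, red, teal, white, yellow} must be used), so x_7 = white.
x_2 and x_6 between them cover only {green, purple} — a naked pair. Remove those values from x_4, x_8.
x_8 has just one choice, so x_8 = yellow. Remove yellow from x_3, x_5.
So grey goes to x_3.

x_3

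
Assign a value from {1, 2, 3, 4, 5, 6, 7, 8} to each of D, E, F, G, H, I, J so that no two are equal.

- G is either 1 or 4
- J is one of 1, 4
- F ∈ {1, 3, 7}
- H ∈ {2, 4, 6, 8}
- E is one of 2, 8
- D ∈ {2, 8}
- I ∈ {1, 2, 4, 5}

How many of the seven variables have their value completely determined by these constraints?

2

D and E between them cover only {2, 8} — a naked pair. Remove those values from H, I.
G and J between them cover only {1, 4} — a naked pair. Remove those values from F, H, I.
That leaves H = 6.
That leaves I = 5.
Determined: H=6, I=5. The other variables each still have more than one consistent value. That makes 2.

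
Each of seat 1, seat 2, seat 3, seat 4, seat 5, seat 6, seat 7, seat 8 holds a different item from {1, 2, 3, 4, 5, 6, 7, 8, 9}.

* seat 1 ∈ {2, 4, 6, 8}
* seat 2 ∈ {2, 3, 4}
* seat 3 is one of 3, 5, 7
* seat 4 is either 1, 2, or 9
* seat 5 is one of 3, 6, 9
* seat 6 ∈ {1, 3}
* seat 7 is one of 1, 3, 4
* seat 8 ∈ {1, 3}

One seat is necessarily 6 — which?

seat 6 and seat 8 between them cover only {1, 3} — a naked pair. Remove those values from seat 2, seat 3, seat 4, seat 5, seat 7.
seat 7 has just one choice, so seat 7 = 4. Remove 4 from seat 1, seat 2.
seat 2 must be 2 (only option left). Remove 2 from seat 1, seat 4.
seat 4's domain is down to {9}, so seat 4 = 9. Eliminate 9 elsewhere: seat 5.
So 6 goes to seat 5.

seat 5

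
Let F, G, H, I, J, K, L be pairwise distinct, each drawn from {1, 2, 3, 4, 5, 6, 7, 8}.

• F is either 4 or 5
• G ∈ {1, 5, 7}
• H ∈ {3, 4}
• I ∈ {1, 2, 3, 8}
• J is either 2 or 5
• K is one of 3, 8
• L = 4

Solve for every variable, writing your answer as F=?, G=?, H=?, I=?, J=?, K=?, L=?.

F=5, G=7, H=3, I=1, J=2, K=8, L=4

L must be 4 (only option left). Remove 4 from F, H.
F must be 5 (only option left). Strike 5 from G, J.
H has just one choice, so H = 3. So I, K can't be 3.
That leaves J = 2. So I can't be 2.
K's domain is down to {8}, so K = 8. So I can't be 8.
I's domain is down to {1}, so I = 1. So G can't be 1.
That leaves G = 7.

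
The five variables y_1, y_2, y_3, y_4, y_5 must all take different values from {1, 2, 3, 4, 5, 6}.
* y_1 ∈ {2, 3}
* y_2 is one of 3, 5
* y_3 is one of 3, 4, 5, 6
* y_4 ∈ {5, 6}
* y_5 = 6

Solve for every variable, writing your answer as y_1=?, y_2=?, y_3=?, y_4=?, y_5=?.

y_1=2, y_2=3, y_3=4, y_4=5, y_5=6

y_5's domain is down to {6}, so y_5 = 6. Strike 6 from y_3, y_4.
y_4 must be 5 (only option left). Eliminate 5 elsewhere: y_2, y_3.
That leaves y_2 = 3. Remove 3 from y_1, y_3.
y_3's domain is down to {4}, so y_3 = 4.
y_1's domain is down to {2}, so y_1 = 2.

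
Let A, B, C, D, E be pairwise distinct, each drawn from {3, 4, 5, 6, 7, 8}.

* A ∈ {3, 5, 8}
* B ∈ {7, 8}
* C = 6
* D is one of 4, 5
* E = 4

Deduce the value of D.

5

C's domain is down to {6}, so C = 6.
E's domain is down to {4}, so E = 4. Strike 4 from D.
So D = 5.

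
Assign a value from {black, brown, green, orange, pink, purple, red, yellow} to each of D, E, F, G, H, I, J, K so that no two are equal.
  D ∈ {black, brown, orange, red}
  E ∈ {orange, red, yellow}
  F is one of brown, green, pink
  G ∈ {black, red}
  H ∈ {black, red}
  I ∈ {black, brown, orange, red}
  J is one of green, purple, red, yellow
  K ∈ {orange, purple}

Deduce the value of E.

The 8 variables draw from only 8 values {black, brown, green, orange, pink, purple, red, yellow}, so each is used; only F can be pink, hence F = pink.
The 7 still-open variables together cover exactly {black, brown, green, orange, purple, red, yellow} — 7 values for 7 variables — and green appears only in J's list, so J = green.
Among the 6 still-open variables, purple fits only K (and all 6 values in {black, brown, orange, purple, red, yellow} must be used), so K = purple.
Among the 5 still-open variables, yellow fits only E (and all 5 values in {black, brown, orange, red, yellow} must be used), so E = yellow.

yellow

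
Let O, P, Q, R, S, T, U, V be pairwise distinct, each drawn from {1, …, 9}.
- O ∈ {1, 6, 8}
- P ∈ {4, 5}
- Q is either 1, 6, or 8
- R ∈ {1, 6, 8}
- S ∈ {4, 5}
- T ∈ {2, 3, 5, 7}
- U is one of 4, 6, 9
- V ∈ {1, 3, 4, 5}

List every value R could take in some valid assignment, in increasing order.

The 2 variables P and S are confined to {4, 5}, which locks those values in; drop them from T, U, V.
The 3 variables O, Q, R are confined to {1, 6, 8}, which locks those values in; drop them from U, V.
U's domain is down to {9}, so U = 9.
That leaves V = 3. So T can't be 3.
No further eliminations apply; R can still be any of 1, 6, 8.

1, 6, 8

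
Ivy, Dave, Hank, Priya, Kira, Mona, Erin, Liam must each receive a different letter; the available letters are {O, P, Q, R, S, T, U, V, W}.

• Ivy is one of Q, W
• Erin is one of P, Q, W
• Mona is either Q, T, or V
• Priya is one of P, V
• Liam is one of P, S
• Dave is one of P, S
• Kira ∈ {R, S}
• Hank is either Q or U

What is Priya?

V

Among the 8 variables, R fits only Kira (and all 8 values in {P, Q, R, S, T, U, V, W} must be used), so Kira = R.
Among the 7 still-open variables, T fits only Mona (and all 7 values in {P, Q, S, T, U, V, W} must be used), so Mona = T.
The 6 still-open variables together cover exactly {P, Q, S, U, V, W} — 6 values for 6 variables — and U appears only in Hank's list, so Hank = U.
The 5 still-open variables together cover exactly {P, Q, S, V, W} — 5 values for 5 variables — and V appears only in Priya's list, so Priya = V.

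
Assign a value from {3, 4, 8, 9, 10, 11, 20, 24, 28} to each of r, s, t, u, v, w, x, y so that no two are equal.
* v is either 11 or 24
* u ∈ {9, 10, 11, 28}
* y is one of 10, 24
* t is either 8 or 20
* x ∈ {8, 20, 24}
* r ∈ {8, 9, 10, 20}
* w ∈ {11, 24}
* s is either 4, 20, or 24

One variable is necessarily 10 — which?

Among the 8 variables, 4 fits only s (and all 8 values in {4, 8, 9, 10, 11, 20, 24, 28} must be used), so s = 4.
The 7 still-open variables draw from only 7 values {8, 9, 10, 11, 20, 24, 28}, so each is used; only u can be 28, hence u = 28.
Among the 6 still-open variables, 9 fits only r (and all 6 values in {8, 9, 10, 11, 20, 24} must be used), so r = 9.
The 5 still-open variables draw from only 5 values {8, 10, 11, 20, 24}, so each is used; only y can be 10, hence y = 10.

y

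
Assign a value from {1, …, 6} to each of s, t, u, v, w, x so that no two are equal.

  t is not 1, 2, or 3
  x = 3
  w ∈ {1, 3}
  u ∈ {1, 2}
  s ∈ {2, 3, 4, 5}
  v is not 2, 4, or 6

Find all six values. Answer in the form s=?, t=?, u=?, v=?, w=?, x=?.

x has just one choice, so x = 3. Eliminate 3 elsewhere: s, v, w.
w has just one choice, so w = 1. Eliminate 1 elsewhere: u, v.
That leaves u = 2. Eliminate 2 elsewhere: s.
v has just one choice, so v = 5. Eliminate 5 elsewhere: s, t.
s must be 4 (only option left). Remove 4 from t.
t must be 6 (only option left).

s=4, t=6, u=2, v=5, w=1, x=3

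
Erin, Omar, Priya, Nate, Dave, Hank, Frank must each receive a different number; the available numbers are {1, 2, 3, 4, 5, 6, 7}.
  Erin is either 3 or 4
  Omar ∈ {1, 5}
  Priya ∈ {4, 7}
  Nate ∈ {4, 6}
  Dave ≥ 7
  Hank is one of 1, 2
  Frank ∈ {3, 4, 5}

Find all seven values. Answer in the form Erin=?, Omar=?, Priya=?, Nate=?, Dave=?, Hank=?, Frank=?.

Erin=3, Omar=1, Priya=4, Nate=6, Dave=7, Hank=2, Frank=5

Dave has just one choice, so Dave = 7. Remove 7 from Priya.
Priya's domain is down to {4}, so Priya = 4. So Erin, Nate, Frank can't be 4.
Nate has just one choice, so Nate = 6.
Erin's domain is down to {3}, so Erin = 3. So Frank can't be 3.
Frank has just one choice, so Frank = 5. Eliminate 5 elsewhere: Omar.
Omar must be 1 (only option left). Remove 1 from Hank.
Hank has just one choice, so Hank = 2.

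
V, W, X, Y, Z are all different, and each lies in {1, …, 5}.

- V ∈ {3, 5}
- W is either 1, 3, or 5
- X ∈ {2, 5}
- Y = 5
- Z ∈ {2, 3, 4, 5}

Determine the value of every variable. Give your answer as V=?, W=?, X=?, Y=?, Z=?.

Y must be 5 (only option left). Remove 5 from V, W, X, Z.
V has just one choice, so V = 3. Eliminate 3 elsewhere: W, Z.
W's domain is down to {1}, so W = 1.
X must be 2 (only option left). Remove 2 from Z.
That leaves Z = 4.

V=3, W=1, X=2, Y=5, Z=4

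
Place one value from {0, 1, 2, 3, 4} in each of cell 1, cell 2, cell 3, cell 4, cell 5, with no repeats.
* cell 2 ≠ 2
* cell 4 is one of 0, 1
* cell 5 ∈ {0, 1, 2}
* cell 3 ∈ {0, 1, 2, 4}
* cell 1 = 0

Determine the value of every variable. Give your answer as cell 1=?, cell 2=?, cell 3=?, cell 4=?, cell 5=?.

cell 1 has just one choice, so cell 1 = 0. Remove 0 from cell 2, cell 3, cell 4, cell 5.
cell 4 must be 1 (only option left). Eliminate 1 elsewhere: cell 2, cell 3, cell 5.
cell 5 has just one choice, so cell 5 = 2. Remove 2 from cell 3.
cell 3 has just one choice, so cell 3 = 4. Strike 4 from cell 2.
cell 2 has just one choice, so cell 2 = 3.

cell 1=0, cell 2=3, cell 3=4, cell 4=1, cell 5=2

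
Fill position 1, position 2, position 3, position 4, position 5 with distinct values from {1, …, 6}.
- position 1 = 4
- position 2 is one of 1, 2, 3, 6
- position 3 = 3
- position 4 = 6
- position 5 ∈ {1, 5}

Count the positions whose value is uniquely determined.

3

position 1 has just one choice, so position 1 = 4.
position 3's domain is down to {3}, so position 3 = 3. So position 2 can't be 3.
position 4's domain is down to {6}, so position 4 = 6. Eliminate 6 elsewhere: position 2.
Determined: position 1=4, position 3=3, position 4=6. The other positions each still have more than one consistent value. That makes 3.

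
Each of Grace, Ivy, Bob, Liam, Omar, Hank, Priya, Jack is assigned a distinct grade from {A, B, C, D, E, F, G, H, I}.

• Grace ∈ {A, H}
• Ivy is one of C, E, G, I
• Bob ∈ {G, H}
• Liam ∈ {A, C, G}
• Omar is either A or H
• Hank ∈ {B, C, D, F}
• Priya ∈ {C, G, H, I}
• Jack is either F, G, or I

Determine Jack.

Grace and Omar between them cover only {A, H} — a naked pair. Remove those values from Bob, Liam, Priya.
Bob's domain is down to {G}, so Bob = G. Remove G from Ivy, Liam, Priya, Jack.
Liam must be C (only option left). Remove C from Ivy, Hank, Priya.
Priya's domain is down to {I}, so Priya = I. Strike I from Ivy, Jack.
So Jack = F.

F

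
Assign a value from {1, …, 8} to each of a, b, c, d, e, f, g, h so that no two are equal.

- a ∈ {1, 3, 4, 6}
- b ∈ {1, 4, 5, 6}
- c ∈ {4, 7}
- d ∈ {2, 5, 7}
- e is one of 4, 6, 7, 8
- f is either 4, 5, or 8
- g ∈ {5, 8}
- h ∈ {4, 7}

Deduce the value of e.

6

The 8 variables together cover exactly {1, 2, 3, 4, 5, 6, 7, 8} — 8 values for 8 variables — and 2 appears only in d's list, so d = 2.
The 7 still-open variables draw from only 7 values {1, 3, 4, 5, 6, 7, 8}, so each is used; only a can be 3, hence a = 3.
Among the 6 still-open variables, 1 fits only b (and all 6 values in {1, 4, 5, 6, 7, 8} must be used), so b = 1.
Among the 5 still-open variables, 6 fits only e (and all 5 values in {4, 5, 6, 7, 8} must be used), so e = 6.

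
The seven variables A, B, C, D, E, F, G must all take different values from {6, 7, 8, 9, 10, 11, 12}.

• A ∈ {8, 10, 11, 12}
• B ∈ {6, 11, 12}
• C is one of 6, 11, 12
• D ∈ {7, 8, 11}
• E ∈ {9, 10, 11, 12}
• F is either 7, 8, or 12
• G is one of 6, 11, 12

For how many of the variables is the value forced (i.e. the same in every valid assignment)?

2

The 7 variables together cover exactly {6, 7, 8, 9, 10, 11, 12} — 7 values for 7 variables — and 9 appears only in E's list, so E = 9.
The 6 still-open variables draw from only 6 values {6, 7, 8, 10, 11, 12}, so each is used; only A can be 10, hence A = 10.
The 3 variables B, C, G are confined to {6, 11, 12}, which locks those values in; drop them from D, F.
Determined: A=10, E=9. The other variables each still have more than one consistent value. That makes 2.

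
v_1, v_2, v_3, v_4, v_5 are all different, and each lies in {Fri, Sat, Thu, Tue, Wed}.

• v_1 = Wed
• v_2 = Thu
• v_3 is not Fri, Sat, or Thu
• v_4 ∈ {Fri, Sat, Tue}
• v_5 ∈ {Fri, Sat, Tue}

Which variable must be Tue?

v_1's domain is down to {Wed}, so v_1 = Wed. Strike Wed from v_3.
So Tue goes to v_3.

v_3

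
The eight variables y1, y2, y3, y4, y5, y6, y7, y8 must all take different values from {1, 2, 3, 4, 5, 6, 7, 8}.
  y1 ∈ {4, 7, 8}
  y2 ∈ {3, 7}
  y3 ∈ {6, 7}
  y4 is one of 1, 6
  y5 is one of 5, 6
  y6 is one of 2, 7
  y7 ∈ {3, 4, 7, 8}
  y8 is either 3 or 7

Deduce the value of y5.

5

Among the 8 variables, 1 fits only y4 (and all 8 values in {1, 2, 3, 4, 5, 6, 7, 8} must be used), so y4 = 1.
Among the 7 still-open variables, 2 fits only y6 (and all 7 values in {2, 3, 4, 5, 6, 7, 8} must be used), so y6 = 2.
Among the 6 still-open variables, 5 fits only y5 (and all 6 values in {3, 4, 5, 6, 7, 8} must be used), so y5 = 5.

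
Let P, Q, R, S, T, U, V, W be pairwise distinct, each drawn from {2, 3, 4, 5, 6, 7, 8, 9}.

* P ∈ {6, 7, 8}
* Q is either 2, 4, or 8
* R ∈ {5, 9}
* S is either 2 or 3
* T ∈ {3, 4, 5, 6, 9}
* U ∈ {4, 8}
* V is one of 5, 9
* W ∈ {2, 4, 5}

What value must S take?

The 8 variables together cover exactly {2, 3, 4, 5, 6, 7, 8, 9} — 8 values for 8 variables — and 7 appears only in P's list, so P = 7.
Among the 7 still-open variables, 6 fits only T (and all 7 values in {2, 3, 4, 5, 6, 8, 9} must be used), so T = 6.
The 6 still-open variables together cover exactly {2, 3, 4, 5, 8, 9} — 6 values for 6 variables — and 3 appears only in S's list, so S = 3.

3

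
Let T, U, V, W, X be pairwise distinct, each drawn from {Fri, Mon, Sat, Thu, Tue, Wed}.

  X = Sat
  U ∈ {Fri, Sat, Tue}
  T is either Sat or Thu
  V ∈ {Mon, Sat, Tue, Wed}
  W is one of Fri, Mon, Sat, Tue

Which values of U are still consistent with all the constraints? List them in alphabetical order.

X's domain is down to {Sat}, so X = Sat. Eliminate Sat elsewhere: T, U, V, W.
T's domain is down to {Thu}, so T = Thu.
No further eliminations apply; U can still be any of Fri, Tue.

Fri, Tue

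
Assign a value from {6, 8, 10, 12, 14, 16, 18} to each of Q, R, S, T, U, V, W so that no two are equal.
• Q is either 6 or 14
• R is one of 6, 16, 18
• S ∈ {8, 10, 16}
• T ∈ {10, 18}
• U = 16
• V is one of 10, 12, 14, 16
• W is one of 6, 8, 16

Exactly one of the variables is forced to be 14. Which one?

Q

U has just one choice, so U = 16. Strike 16 from R, S, V, W.
The 6 still-open variables draw from only 6 values {6, 8, 10, 12, 14, 18}, so each is used; only V can be 12, hence V = 12.
The 5 still-open variables together cover exactly {6, 8, 10, 14, 18} — 5 values for 5 variables — and 14 appears only in Q's list, so Q = 14.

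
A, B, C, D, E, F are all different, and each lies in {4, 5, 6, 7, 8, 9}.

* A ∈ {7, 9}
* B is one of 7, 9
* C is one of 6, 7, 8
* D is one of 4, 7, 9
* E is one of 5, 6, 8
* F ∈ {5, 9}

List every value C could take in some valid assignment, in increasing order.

The 6 variables draw from only 6 values {4, 5, 6, 7, 8, 9}, so each is used; only D can be 4, hence D = 4.
A and B share exactly the 2 values {7, 9}; by pigeonhole those values go to them, so strike 7, 9 from C, F.
F has just one choice, so F = 5. Remove 5 from E.
No further eliminations apply; C can still be any of 6, 8.

6, 8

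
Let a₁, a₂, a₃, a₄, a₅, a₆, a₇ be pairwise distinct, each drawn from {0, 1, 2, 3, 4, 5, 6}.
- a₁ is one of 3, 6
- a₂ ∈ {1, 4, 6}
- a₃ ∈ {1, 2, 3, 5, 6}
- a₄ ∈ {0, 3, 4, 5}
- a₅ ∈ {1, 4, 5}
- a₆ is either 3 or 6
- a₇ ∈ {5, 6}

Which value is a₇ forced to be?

5

The 7 variables together cover exactly {0, 1, 2, 3, 4, 5, 6} — 7 values for 7 variables — and 0 appears only in a₄'s list, so a₄ = 0.
Among the 6 still-open variables, 2 fits only a₃ (and all 6 values in {1, 2, 3, 4, 5, 6} must be used), so a₃ = 2.
The 2 variables a₁ and a₆ are confined to {3, 6}, which locks those values in; drop them from a₂, a₇.
So a₇ = 5.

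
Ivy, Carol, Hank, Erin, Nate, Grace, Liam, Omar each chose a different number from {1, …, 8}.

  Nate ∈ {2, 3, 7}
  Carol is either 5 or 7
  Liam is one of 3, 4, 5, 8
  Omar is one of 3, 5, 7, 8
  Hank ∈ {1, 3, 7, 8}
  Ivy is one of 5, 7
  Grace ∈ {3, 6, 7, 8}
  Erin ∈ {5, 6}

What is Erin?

6

Among the 8 variables, 1 fits only Hank (and all 8 values in {1, 2, 3, 4, 5, 6, 7, 8} must be used), so Hank = 1.
Among the 7 still-open variables, 2 fits only Nate (and all 7 values in {2, 3, 4, 5, 6, 7, 8} must be used), so Nate = 2.
The 6 still-open variables together cover exactly {3, 4, 5, 6, 7, 8} — 6 values for 6 variables — and 4 appears only in Liam's list, so Liam = 4.
Ivy and Carol between them cover only {5, 7} — a naked pair. Remove those values from Erin, Grace, Omar.
So Erin = 6.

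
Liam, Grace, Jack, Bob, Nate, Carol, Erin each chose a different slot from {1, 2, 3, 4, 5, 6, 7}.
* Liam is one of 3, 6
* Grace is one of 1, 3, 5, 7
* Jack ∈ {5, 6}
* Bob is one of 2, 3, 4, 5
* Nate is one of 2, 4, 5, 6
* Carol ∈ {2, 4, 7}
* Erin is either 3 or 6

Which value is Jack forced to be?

The 7 variables together cover exactly {1, 2, 3, 4, 5, 6, 7} — 7 values for 7 variables — and 1 appears only in Grace's list, so Grace = 1.
The 6 still-open variables together cover exactly {2, 3, 4, 5, 6, 7} — 6 values for 6 variables — and 7 appears only in Carol's list, so Carol = 7.
Liam and Erin share exactly the 2 values {3, 6}; by pigeonhole those values go to them, so strike 3, 6 from Jack, Bob, Nate.
So Jack = 5.

5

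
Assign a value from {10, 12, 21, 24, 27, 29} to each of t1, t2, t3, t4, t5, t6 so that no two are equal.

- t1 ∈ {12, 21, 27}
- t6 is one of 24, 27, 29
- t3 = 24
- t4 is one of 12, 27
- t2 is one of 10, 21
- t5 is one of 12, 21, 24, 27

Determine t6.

29

t3's domain is down to {24}, so t3 = 24. So t5, t6 can't be 24.
The 5 still-open variables draw from only 5 values {10, 12, 21, 27, 29}, so each is used; only t2 can be 10, hence t2 = 10.
The 4 still-open variables together cover exactly {12, 21, 27, 29} — 4 values for 4 variables — and 29 appears only in t6's list, so t6 = 29.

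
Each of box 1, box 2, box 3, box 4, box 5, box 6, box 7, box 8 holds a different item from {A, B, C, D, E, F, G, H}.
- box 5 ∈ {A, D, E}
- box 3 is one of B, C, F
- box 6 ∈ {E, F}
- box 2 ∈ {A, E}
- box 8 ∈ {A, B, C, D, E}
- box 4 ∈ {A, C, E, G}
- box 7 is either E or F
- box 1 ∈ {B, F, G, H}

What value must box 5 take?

Among the 8 variables, H fits only box 1 (and all 8 values in {A, B, C, D, E, F, G, H} must be used), so box 1 = H.
The 7 still-open variables together cover exactly {A, B, C, D, E, F, G} — 7 values for 7 variables — and G appears only in box 4's list, so box 4 = G.
The 2 variables box 6 and box 7 are confined to {E, F}, which locks those values in; drop them from box 2, box 3, box 5, box 8.
box 2 has just one choice, so box 2 = A. Eliminate A elsewhere: box 5, box 8.
So box 5 = D.

D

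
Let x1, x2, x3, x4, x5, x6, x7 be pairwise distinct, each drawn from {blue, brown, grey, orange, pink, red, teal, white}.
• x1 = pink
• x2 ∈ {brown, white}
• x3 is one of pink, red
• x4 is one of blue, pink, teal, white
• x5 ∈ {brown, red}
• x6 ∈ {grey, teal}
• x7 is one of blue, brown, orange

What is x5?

brown

x1 has just one choice, so x1 = pink. Eliminate pink elsewhere: x3, x4.
x3's domain is down to {red}, so x3 = red. So x5 can't be red.
So x5 = brown.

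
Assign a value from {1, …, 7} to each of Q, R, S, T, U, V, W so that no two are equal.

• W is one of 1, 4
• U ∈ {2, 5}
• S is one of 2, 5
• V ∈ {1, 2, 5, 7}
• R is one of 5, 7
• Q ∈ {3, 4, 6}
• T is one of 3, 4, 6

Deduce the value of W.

S and U share exactly the 2 values {2, 5}; by pigeonhole those values go to them, so strike 2, 5 from R, V.
R's domain is down to {7}, so R = 7. Remove 7 from V.
V must be 1 (only option left). Strike 1 from W.
So W = 4.

4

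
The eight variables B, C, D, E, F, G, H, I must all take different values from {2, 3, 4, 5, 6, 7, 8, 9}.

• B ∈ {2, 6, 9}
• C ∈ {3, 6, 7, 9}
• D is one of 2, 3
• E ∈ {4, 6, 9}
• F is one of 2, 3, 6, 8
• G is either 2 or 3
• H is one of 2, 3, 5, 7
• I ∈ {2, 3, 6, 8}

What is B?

9

Among the 8 variables, 4 fits only E (and all 8 values in {2, 3, 4, 5, 6, 7, 8, 9} must be used), so E = 4.
The 7 still-open variables draw from only 7 values {2, 3, 5, 6, 7, 8, 9}, so each is used; only H can be 5, hence H = 5.
The 6 still-open variables together cover exactly {2, 3, 6, 7, 8, 9} — 6 values for 6 variables — and 7 appears only in C's list, so C = 7.
The 5 still-open variables draw from only 5 values {2, 3, 6, 8, 9}, so each is used; only B can be 9, hence B = 9.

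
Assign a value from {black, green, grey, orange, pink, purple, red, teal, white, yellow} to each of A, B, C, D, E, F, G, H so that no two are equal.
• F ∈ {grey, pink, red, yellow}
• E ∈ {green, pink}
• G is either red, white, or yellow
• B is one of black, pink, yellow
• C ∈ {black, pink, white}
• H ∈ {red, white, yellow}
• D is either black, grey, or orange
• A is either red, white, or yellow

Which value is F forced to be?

The 8 variables draw from only 8 values {black, green, grey, orange, pink, red, white, yellow}, so each is used; only E can be green, hence E = green.
Among the 7 still-open variables, orange fits only D (and all 7 values in {black, grey, orange, pink, red, white, yellow} must be used), so D = orange.
Among the 6 still-open variables, grey fits only F (and all 6 values in {black, grey, pink, red, white, yellow} must be used), so F = grey.

grey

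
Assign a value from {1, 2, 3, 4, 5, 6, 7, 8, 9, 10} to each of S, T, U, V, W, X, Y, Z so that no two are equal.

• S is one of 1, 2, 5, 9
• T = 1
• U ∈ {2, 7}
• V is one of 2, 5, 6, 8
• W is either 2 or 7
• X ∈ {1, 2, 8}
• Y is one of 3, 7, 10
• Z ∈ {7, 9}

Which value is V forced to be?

T's domain is down to {1}, so T = 1. Strike 1 from S, X.
The 2 variables U and W are confined to {2, 7}, which locks those values in; drop them from S, V, X, Y, Z.
X must be 8 (only option left). Strike 8 from V.
Z's domain is down to {9}, so Z = 9. So S can't be 9.
S has just one choice, so S = 5. Remove 5 from V.
So V = 6.

6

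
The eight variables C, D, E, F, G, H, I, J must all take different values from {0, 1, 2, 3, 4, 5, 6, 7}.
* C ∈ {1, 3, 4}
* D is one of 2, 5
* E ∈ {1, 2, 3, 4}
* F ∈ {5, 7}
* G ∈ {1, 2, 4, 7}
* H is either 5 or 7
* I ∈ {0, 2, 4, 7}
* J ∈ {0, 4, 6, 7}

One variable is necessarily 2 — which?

D

The 8 variables draw from only 8 values {0, 1, 2, 3, 4, 5, 6, 7}, so each is used; only J can be 6, hence J = 6.
Among the 7 still-open variables, 0 fits only I (and all 7 values in {0, 1, 2, 3, 4, 5, 7} must be used), so I = 0.
F and H share exactly the 2 values {5, 7}; by pigeonhole those values go to them, so strike 5, 7 from D, G.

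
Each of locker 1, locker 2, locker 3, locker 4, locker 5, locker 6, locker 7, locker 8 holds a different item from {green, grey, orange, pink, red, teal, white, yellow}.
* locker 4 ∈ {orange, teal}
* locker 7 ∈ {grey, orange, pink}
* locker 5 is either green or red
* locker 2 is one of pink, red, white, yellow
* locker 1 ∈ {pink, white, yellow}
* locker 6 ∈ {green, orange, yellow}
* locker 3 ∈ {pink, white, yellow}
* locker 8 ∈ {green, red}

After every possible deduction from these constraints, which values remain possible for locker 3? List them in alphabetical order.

pink, white, yellow

The 8 variables draw from only 8 values {green, grey, orange, pink, red, teal, white, yellow}, so each is used; only locker 7 can be grey, hence locker 7 = grey.
Among the 7 still-open variables, teal fits only locker 4 (and all 7 values in {green, orange, pink, red, teal, white, yellow} must be used), so locker 4 = teal.
Among the 6 still-open variables, orange fits only locker 6 (and all 6 values in {green, orange, pink, red, white, yellow} must be used), so locker 6 = orange.
The 2 variables locker 5 and locker 8 are confined to {green, red}, which locks those values in; drop them from locker 2.
No further eliminations apply; locker 3 can still be any of pink, white, yellow.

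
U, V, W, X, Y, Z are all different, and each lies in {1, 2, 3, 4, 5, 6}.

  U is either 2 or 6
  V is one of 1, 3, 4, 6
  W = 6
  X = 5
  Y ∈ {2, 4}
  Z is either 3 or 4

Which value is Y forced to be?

4

W has just one choice, so W = 6. Eliminate 6 elsewhere: U, V.
X has just one choice, so X = 5.
That leaves U = 2. Remove 2 from Y.
So Y = 4.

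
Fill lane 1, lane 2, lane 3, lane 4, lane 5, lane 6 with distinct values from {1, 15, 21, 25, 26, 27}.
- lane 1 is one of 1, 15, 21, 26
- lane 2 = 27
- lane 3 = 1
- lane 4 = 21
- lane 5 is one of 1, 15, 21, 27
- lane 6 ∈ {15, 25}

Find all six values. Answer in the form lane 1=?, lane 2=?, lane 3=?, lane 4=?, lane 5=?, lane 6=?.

lane 2's domain is down to {27}, so lane 2 = 27. Remove 27 from lane 5.
lane 3 has just one choice, so lane 3 = 1. Strike 1 from lane 1, lane 5.
lane 4's domain is down to {21}, so lane 4 = 21. Strike 21 from lane 1, lane 5.
lane 5 must be 15 (only option left). Eliminate 15 elsewhere: lane 1, lane 6.
lane 6's domain is down to {25}, so lane 6 = 25.
lane 1 has just one choice, so lane 1 = 26.

lane 1=26, lane 2=27, lane 3=1, lane 4=21, lane 5=15, lane 6=25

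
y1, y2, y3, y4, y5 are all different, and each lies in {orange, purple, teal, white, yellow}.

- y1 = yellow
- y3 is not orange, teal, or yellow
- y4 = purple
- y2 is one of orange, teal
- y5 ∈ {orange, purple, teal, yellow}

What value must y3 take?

white

y1 must be yellow (only option left). Remove yellow from y5.
y4's domain is down to {purple}, so y4 = purple. So y3, y5 can't be purple.
So y3 = white.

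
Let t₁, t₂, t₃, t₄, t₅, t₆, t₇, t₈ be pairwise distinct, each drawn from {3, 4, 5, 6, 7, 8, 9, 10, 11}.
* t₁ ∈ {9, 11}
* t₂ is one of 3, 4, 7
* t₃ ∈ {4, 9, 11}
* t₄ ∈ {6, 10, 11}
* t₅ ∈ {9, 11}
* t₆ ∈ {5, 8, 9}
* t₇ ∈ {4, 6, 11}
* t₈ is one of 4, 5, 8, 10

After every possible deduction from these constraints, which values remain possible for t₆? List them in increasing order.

5, 8

t₁ and t₅ between them cover only {9, 11} — a naked pair. Remove those values from t₃, t₄, t₆, t₇.
t₃ must be 4 (only option left). So t₂, t₇, t₈ can't be 4.
t₇ has just one choice, so t₇ = 6. So t₄ can't be 6.
t₄ must be 10 (only option left). Eliminate 10 elsewhere: t₈.
No further eliminations apply; t₆ can still be any of 5, 8.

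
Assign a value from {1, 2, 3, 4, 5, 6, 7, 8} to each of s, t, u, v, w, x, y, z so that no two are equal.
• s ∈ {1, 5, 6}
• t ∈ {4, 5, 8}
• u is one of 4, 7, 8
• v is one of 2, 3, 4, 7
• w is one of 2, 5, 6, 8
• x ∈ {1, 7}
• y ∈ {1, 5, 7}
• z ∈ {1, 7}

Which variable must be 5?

Among the 8 variables, 3 fits only v (and all 8 values in {1, 2, 3, 4, 5, 6, 7, 8} must be used), so v = 3.
The 7 still-open variables together cover exactly {1, 2, 4, 5, 6, 7, 8} — 7 values for 7 variables — and 2 appears only in w's list, so w = 2.
The 6 still-open variables draw from only 6 values {1, 4, 5, 6, 7, 8}, so each is used; only s can be 6, hence s = 6.
The 2 variables x and z are confined to {1, 7}, which locks those values in; drop them from u, y.
So 5 goes to y.

y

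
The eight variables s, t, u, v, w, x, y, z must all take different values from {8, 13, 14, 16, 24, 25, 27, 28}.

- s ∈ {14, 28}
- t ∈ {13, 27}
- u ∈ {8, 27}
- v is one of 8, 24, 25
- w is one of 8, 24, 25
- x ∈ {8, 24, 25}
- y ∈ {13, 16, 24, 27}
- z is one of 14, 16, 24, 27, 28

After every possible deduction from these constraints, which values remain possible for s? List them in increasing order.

14, 28

v, w, x between them cover only {8, 24, 25} — a naked triple. Remove those values from u, y, z.
u's domain is down to {27}, so u = 27. Eliminate 27 elsewhere: t, y, z.
t has just one choice, so t = 13. Remove 13 from y.
y has just one choice, so y = 16. Remove 16 from z.
No further eliminations apply; s can still be any of 14, 28.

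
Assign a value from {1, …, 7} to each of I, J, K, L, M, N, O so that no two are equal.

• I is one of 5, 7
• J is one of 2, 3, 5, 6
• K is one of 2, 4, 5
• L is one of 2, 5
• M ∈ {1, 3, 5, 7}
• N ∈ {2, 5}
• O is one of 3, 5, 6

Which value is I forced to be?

The 7 variables together cover exactly {1, 2, 3, 4, 5, 6, 7} — 7 values for 7 variables — and 1 appears only in M's list, so M = 1.
Among the 6 still-open variables, 4 fits only K (and all 6 values in {2, 3, 4, 5, 6, 7} must be used), so K = 4.
The 5 still-open variables draw from only 5 values {2, 3, 5, 6, 7}, so each is used; only I can be 7, hence I = 7.

7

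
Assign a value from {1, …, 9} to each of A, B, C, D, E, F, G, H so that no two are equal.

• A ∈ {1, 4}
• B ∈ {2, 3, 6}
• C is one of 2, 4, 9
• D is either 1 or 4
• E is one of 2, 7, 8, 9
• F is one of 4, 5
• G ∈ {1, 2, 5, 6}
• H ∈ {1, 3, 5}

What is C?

9

A and D between them cover only {1, 4} — a naked pair. Remove those values from C, F, G, H.
F's domain is down to {5}, so F = 5. Remove 5 from G, H.
H has just one choice, so H = 3. Remove 3 from B.
B and G share exactly the 2 values {2, 6}; by pigeonhole those values go to them, so strike 2, 6 from C, E.
So C = 9.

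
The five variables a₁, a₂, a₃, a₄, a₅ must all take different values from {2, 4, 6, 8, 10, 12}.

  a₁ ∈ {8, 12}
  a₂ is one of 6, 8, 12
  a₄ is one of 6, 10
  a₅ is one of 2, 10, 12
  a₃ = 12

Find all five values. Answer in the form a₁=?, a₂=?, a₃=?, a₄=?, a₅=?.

a₁=8, a₂=6, a₃=12, a₄=10, a₅=2

a₃ has just one choice, so a₃ = 12. Strike 12 from a₁, a₂, a₅.
a₁'s domain is down to {8}, so a₁ = 8. Eliminate 8 elsewhere: a₂.
a₂'s domain is down to {6}, so a₂ = 6. Strike 6 from a₄.
That leaves a₄ = 10. Strike 10 from a₅.
a₅'s domain is down to {2}, so a₅ = 2.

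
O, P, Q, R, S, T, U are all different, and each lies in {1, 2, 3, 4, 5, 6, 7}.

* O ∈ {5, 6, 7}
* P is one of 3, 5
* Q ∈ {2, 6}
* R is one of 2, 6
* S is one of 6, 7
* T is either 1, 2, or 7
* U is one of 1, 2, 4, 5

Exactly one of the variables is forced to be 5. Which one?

O

The 7 variables draw from only 7 values {1, 2, 3, 4, 5, 6, 7}, so each is used; only P can be 3, hence P = 3.
The 6 still-open variables draw from only 6 values {1, 2, 4, 5, 6, 7}, so each is used; only U can be 4, hence U = 4.
Among the 5 still-open variables, 1 fits only T (and all 5 values in {1, 2, 5, 6, 7} must be used), so T = 1.
The 4 still-open variables together cover exactly {2, 5, 6, 7} — 4 values for 4 variables — and 5 appears only in O's list, so O = 5.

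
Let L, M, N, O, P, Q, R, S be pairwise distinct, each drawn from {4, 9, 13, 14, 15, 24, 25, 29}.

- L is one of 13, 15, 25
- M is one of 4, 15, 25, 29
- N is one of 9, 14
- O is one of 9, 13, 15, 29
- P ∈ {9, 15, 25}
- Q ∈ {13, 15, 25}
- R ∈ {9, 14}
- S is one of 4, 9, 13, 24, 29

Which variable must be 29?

O

Among the 8 variables, 24 fits only S (and all 8 values in {4, 9, 13, 14, 15, 24, 25, 29} must be used), so S = 24.
The 7 still-open variables draw from only 7 values {4, 9, 13, 14, 15, 25, 29}, so each is used; only M can be 4, hence M = 4.
Among the 6 still-open variables, 29 fits only O (and all 6 values in {9, 13, 14, 15, 25, 29} must be used), so O = 29.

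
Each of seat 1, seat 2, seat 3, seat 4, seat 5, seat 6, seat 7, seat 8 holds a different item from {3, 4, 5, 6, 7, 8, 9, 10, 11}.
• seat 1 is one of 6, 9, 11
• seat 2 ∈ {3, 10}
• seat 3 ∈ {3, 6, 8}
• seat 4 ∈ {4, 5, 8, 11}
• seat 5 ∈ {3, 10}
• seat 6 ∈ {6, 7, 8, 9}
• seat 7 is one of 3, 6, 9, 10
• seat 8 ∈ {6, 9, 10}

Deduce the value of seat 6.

seat 2 and seat 5 share exactly the 2 values {3, 10}; by pigeonhole those values go to them, so strike 3, 10 from seat 3, seat 7, seat 8.
The 2 variables seat 7 and seat 8 are confined to {6, 9}, which locks those values in; drop them from seat 1, seat 3, seat 6.
That leaves seat 1 = 11. Strike 11 from seat 4.
That leaves seat 3 = 8. Eliminate 8 elsewhere: seat 4, seat 6.
So seat 6 = 7.

7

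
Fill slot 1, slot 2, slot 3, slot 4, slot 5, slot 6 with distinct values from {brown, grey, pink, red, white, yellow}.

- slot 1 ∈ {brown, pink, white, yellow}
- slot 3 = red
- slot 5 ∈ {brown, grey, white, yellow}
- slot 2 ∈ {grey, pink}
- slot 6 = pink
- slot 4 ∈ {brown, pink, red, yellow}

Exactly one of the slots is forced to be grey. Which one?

slot 3 has just one choice, so slot 3 = red. Eliminate red elsewhere: slot 4.
That leaves slot 6 = pink. Strike pink from slot 1, slot 2, slot 4.
So grey goes to slot 2.

slot 2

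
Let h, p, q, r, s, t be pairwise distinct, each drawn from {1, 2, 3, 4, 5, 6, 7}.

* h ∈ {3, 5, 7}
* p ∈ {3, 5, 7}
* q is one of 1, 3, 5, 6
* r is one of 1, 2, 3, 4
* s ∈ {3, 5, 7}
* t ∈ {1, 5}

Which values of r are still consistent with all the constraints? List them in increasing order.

h, p, s between them cover only {3, 5, 7} — a naked triple. Remove those values from q, r, t.
t has just one choice, so t = 1. Eliminate 1 elsewhere: q, r.
q's domain is down to {6}, so q = 6.
No further eliminations apply; r can still be any of 2, 4.

2, 4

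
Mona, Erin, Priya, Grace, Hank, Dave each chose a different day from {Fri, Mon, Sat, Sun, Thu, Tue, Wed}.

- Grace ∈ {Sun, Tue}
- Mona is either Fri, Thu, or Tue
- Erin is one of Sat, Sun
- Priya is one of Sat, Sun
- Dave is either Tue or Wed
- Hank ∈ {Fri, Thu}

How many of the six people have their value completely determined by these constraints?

2

The 6 variables draw from only 6 values {Fri, Sat, Sun, Thu, Tue, Wed}, so each is used; only Dave can be Wed, hence Dave = Wed.
Erin and Priya share exactly the 2 values {Sat, Sun}; by pigeonhole those values go to them, so strike Sat, Sun from Grace.
Grace has just one choice, so Grace = Tue. So Mona can't be Tue.
Determined: Grace=Tue, Dave=Wed. The other people each still have more than one consistent value. That makes 2.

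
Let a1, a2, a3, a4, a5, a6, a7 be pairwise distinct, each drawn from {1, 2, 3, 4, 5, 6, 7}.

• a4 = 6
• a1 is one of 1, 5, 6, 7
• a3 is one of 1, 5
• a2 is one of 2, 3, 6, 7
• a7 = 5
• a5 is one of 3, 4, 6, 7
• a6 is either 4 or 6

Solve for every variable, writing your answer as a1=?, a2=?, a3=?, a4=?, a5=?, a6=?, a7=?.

a4 has just one choice, so a4 = 6. Strike 6 from a1, a2, a5, a6.
a6 has just one choice, so a6 = 4. Remove 4 from a5.
a7 must be 5 (only option left). Strike 5 from a1, a3.
a3 has just one choice, so a3 = 1. So a1 can't be 1.
a1 has just one choice, so a1 = 7. Eliminate 7 elsewhere: a2, a5.
a5 has just one choice, so a5 = 3. Remove 3 from a2.
a2 has just one choice, so a2 = 2.

a1=7, a2=2, a3=1, a4=6, a5=3, a6=4, a7=5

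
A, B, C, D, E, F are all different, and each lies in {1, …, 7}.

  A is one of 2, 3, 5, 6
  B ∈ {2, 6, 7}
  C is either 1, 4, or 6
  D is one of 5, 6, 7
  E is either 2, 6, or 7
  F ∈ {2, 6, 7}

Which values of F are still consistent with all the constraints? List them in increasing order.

2, 6, 7

B, E, F between them cover only {2, 6, 7} — a naked triple. Remove those values from A, C, D.
D has just one choice, so D = 5. So A can't be 5.
A has just one choice, so A = 3.
No further eliminations apply; F can still be any of 2, 6, 7.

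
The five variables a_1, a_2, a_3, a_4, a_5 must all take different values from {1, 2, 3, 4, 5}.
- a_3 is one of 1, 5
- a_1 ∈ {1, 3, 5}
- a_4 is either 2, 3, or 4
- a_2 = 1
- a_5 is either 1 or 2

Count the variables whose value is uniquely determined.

a_2's domain is down to {1}, so a_2 = 1. Strike 1 from a_1, a_3, a_5.
a_3 must be 5 (only option left). Strike 5 from a_1.
a_5 has just one choice, so a_5 = 2. Eliminate 2 elsewhere: a_4.
a_1 has just one choice, so a_1 = 3. So a_4 can't be 3.
That leaves a_4 = 4.
Every variable is fixed: a_1=3, a_2=1, a_3=5, a_4=4, a_5=2. That makes 5.

5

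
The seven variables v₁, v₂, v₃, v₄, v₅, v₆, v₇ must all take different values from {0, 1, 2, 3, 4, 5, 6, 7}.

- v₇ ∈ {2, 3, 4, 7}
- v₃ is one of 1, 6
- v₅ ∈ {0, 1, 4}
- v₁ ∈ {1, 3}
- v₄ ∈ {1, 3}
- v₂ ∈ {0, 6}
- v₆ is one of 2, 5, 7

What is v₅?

4

v₁ and v₄ between them cover only {1, 3} — a naked pair. Remove those values from v₃, v₅, v₇.
v₃ has just one choice, so v₃ = 6. So v₂ can't be 6.
That leaves v₂ = 0. Eliminate 0 elsewhere: v₅.
So v₅ = 4.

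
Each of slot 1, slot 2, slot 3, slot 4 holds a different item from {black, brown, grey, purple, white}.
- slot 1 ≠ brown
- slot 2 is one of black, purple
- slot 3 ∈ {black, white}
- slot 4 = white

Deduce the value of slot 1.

grey

slot 4 has just one choice, so slot 4 = white. Remove white from slot 1, slot 3.
slot 3 must be black (only option left). Strike black from slot 1, slot 2.
slot 2's domain is down to {purple}, so slot 2 = purple. Remove purple from slot 1.
So slot 1 = grey.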